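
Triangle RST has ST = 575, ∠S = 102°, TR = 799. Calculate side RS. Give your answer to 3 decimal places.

447.961

Law of sines: sin R = ST·sin S/TR ≈ 0.70392.
Since TR ≥ ST, only the acute value applies: ∠R ≈ 44.74°.
Then ∠T = 180° − ∠S − ∠R ≈ 33.26°.
Law of sines gives RS = TR·sin T/sin S ≈ 447.96.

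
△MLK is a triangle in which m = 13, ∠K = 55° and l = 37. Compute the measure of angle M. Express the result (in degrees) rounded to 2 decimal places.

By the law of cosines, k² = m² + l² − 2·m·l·cos K = 986.22, so k ≈ 31.404.
Law of cosines again: cos M = (l² + k² − m²)/(2·l·k) ≈ 0.94075, so ∠M ≈ 19.82°.

19.82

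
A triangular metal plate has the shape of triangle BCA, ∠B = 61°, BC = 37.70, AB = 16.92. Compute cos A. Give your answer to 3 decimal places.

cos A ≈ -0.041

By the law of cosines, CA² = AB² + BC² − 2·AB·BC·cos B = 1089.1, so CA ≈ 33.001.
Law of cosines again: cos A = (CA² + AB² − BC²)/(2·CA·AB) ≈ -0.04113, so ∠A ≈ 92.36°.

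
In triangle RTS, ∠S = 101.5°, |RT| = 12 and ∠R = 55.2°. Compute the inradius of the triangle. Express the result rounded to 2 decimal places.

The third angle is ∠T = 180° − ∠S − ∠R = 23.30°.
Law of sines: |TS| = |RT|·sin R/sin S ≈ 10.056.
Law of sines: |SR| = |RT|·sin T/sin S ≈ 4.8438.
Area = ½·|RT|·|TS|·sin T ≈ 23.865.
Semiperimeter s = (10.056+4.8438+12)/2 = 13.45.
Inradius = area/s = 23.865/13.45 ≈ 1.7744.

r ≈ 1.77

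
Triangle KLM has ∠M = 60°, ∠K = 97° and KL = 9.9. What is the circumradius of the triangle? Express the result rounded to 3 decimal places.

The third angle is ∠L = 180° − ∠M − ∠K = 23.00°.
Law of sines: LM = KL·sin K/sin M ≈ 11.346.
Law of sines: MK = KL·sin L/sin M ≈ 4.4667.
Circumradius = KL/(2 sin M) ≈ 5.7158.

R ≈ 5.716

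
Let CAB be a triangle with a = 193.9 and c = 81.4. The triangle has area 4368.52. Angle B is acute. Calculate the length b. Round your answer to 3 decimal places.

From area = ½·c·a·sin B, we get sin B = 2·area/(c·a) ≈ 0.55356.
Taking the acute solution, ∠B ≈ 33.61°.
Law of cosines then gives b ≈ 133.92.

133.917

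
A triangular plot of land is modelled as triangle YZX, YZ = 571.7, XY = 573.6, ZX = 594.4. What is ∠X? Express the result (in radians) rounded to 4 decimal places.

1.0224

By the law of cosines, cos X = (ZX² + XY² − YZ²) / (2·ZX·XY) ≈ 0.52132, so ∠X ≈ 1.022 rad.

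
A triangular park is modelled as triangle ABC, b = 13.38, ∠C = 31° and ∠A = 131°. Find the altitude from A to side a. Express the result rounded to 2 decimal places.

The third angle is ∠B = 180° − ∠C − ∠A = 18.00°.
Law of sines: a = b·sin A/sin B ≈ 32.678.
Law of sines: c = b·sin C/sin B ≈ 22.3.
Area = ½·b·a·sin C ≈ 112.59.
The altitude from A has length 2·area/a ≈ 6.8912.

6.89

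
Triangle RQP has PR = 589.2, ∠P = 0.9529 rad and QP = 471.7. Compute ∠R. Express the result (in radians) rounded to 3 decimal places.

0.883

By the law of cosines, RQ² = QP² + PR² − 2·QP·PR·cos P = 2.4764e+05, so RQ ≈ 497.64.
Law of cosines again: cos R = (PR² + RQ² − QP²)/(2·PR·RQ) ≈ 0.63487, so ∠R ≈ 0.8830 rad.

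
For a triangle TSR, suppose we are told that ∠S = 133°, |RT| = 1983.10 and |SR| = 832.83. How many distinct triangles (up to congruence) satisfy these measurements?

|SR|·sin S = 832.83·sin(133°) ≈ 609.1.
Since ∠S is not acute, a triangle exists only if |RT| > |SR|; here |RT| > |SR|, so there is exactly one triangle.

1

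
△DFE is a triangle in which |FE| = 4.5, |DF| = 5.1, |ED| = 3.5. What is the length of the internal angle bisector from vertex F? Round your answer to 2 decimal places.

By the law of cosines, cos F = (|DF|² + |FE|² − |ED|²) / (2·|DF|·|FE|) ≈ 0.74096, so ∠F ≈ 42.19°.
The bisector from F has length 2·|DF|·|FE|·cos(∠F/2)/(|DF|+|FE|) ≈ 4.4609.

4.46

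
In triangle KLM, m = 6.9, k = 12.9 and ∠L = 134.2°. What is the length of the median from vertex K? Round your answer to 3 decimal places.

By the law of cosines, l² = m² + k² − 2·m·k·cos L = 338.13, so l ≈ 18.388.
Median from K: ½√(2·l² + 2·m² − k²) ≈ 12.299.

12.299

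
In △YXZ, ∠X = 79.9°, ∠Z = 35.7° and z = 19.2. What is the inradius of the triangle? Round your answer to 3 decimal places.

The third angle is ∠Y = 180° − ∠X − ∠Z = 64.40°.
Law of sines: y = z·sin Y/sin Z ≈ 29.673.
Law of sines: x = z·sin X/sin Z ≈ 32.393.
Area = ½·z·y·sin X ≈ 280.44.
Semiperimeter s = (29.673+32.393+19.2)/2 = 40.633.
Inradius = area/s = 280.44/40.633 ≈ 6.9019.

6.902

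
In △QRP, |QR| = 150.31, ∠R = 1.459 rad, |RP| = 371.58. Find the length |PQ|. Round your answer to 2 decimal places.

By the law of cosines, |PQ|² = |QR|² + |RP|² − 2·|QR|·|RP|·cos R = 1.482e+05, so |PQ| ≈ 384.97.

384.97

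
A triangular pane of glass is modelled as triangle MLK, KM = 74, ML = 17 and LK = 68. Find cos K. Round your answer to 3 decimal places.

By the law of cosines, cos K = (LK² + KM² − ML²) / (2·LK·KM) ≈ 0.97486, so ∠K ≈ 12.87°.

cos K ≈ 0.975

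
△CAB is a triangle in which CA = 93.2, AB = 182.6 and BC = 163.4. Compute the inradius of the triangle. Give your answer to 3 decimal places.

Semiperimeter s = (182.6 + 163.4 + 93.2)/2 = 219.6.
Heron's formula: area = √(219.6·37·56.2·126.4) ≈ 7597.3.
Inradius = area/s = 7597.3/219.6 ≈ 34.596.

34.596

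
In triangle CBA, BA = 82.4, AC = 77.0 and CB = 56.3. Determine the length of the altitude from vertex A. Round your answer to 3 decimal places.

Semiperimeter s = (82.4 + 77 + 56.3)/2 = 107.85.
Heron's formula: area = √(107.85·25.45·30.85·51.55) ≈ 2089.3.
The altitude from A has length 2·area/CB ≈ 74.219.

74.219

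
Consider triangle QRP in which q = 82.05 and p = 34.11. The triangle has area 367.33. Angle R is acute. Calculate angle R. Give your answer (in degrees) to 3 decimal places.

15.218

From area = ½·p·q·sin R, we get sin R = 2·area/(p·q) ≈ 0.26250.
Taking the acute solution, ∠R ≈ 15.22°.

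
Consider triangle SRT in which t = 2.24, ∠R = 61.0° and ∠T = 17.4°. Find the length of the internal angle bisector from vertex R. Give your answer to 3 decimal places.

The third angle is ∠S = 180° − ∠R − ∠T = 101.60°.
Law of sines: s = t·sin S/sin T ≈ 7.3376.
Law of sines: r = t·sin R/sin T ≈ 6.5514.
The bisector from R has length 2·t·s·cos(∠R/2)/(t+s) ≈ 2.9573.

2.957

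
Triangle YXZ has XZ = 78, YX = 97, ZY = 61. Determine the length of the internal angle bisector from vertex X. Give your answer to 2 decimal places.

t_X ≈ 81.53

By the law of cosines, cos X = (YX² + XZ² − ZY²) / (2·YX·XZ) ≈ 0.77795, so ∠X ≈ 38.93°.
The bisector from X has length 2·YX·XZ·cos(∠X/2)/(YX+XZ) ≈ 81.527.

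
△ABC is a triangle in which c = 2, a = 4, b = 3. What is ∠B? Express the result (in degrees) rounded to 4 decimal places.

46.5675

By the law of cosines, cos B = (c² + a² − b²) / (2·c·a) ≈ 0.68750, so ∠B ≈ 46.57°.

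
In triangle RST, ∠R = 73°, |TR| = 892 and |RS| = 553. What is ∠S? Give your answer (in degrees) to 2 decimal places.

By the law of cosines, |ST|² = |TR|² + |RS|² − 2·|TR|·|RS|·cos R = 8.1303e+05, so |ST| ≈ 901.68.
Law of cosines again: cos S = (|RS|² + |ST|² − |TR|²)/(2·|RS|·|ST|) ≈ 0.32407, so ∠S ≈ 71.09°.

71.09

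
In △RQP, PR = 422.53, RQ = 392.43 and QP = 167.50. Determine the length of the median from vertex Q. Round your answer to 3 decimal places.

Median from Q: ½√(2·RQ² + 2·QP² − PR²) ≈ 215.4.

m_Q ≈ 215.397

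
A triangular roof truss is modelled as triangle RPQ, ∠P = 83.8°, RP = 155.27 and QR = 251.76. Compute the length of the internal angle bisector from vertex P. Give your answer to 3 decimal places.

Law of sines: sin Q = RP·sin P/QR ≈ 0.61313.
Since QR ≥ RP, only the acute value applies: ∠Q ≈ 37.82°.
Then ∠R = 180° − ∠P − ∠Q ≈ 58.38°.
Law of sines gives PQ = QR·sin R/sin P ≈ 215.65.
The bisector from P has length 2·RP·PQ·cos(∠P/2)/(RP+PQ) ≈ 134.38.

t_P ≈ 134.383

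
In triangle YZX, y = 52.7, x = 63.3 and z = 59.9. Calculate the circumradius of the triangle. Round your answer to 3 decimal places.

R ≈ 34.120

By the law of cosines, cos Y = (z² + x² − y²) / (2·z·x) ≈ 0.63529, so ∠Y ≈ 50.56°.
Circumradius = y/(2 sin Y) ≈ 34.12.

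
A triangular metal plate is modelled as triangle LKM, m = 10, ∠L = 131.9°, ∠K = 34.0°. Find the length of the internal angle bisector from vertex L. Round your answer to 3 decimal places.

The third angle is ∠M = 180° − ∠L − ∠K = 14.10°.
Law of sines: l = m·sin L/sin M ≈ 30.553.
Law of sines: k = m·sin K/sin M ≈ 22.954.
The bisector from L has length 2·k·m·cos(∠L/2)/(k+m) ≈ 5.6773.

t_L ≈ 5.677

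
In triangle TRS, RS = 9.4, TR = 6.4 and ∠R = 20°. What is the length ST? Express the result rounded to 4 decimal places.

By the law of cosines, ST² = TR² + RS² − 2·TR·RS·cos R = 16.256, so ST ≈ 4.0319.

4.0319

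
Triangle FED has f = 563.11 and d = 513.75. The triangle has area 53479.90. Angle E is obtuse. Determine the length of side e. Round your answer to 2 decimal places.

1057.65

From area = ½·d·f·sin E, we get sin E = 2·area/(d·f) ≈ 0.36972.
Taking the obtuse solution, ∠E ≈ 158.30°.
Law of cosines then gives e ≈ 1057.7.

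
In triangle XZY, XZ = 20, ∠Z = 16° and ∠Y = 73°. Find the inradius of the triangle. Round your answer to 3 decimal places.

The third angle is ∠X = 180° − ∠Z − ∠Y = 91.00°.
Law of sines: ZY = XZ·sin X/sin Y ≈ 20.911.
Law of sines: YX = XZ·sin Z/sin Y ≈ 5.7646.
Area = ½·XZ·ZY·sin Z ≈ 57.638.
Semiperimeter s = (20.911+5.7646+20)/2 = 23.338.
Inradius = area/s = 57.638/23.338 ≈ 2.4697.

r ≈ 2.470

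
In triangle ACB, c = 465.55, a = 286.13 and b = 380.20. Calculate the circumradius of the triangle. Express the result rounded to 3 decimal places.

R ≈ 233.006

By the law of cosines, cos A = (c² + b² − a²) / (2·c·b) ≈ 0.78931, so ∠A ≈ 37.88°.
Circumradius = a/(2 sin A) ≈ 233.01.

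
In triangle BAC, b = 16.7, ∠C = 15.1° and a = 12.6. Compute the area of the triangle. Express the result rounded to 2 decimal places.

Area = ½·b·a·sin C ≈ 27.408.

27.41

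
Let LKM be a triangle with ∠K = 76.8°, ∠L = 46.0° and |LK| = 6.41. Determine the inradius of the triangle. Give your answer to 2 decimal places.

The third angle is ∠M = 180° − ∠L − ∠K = 57.20°.
Law of sines: |KM| = |LK|·sin L/sin M ≈ 5.4855.
Law of sines: |ML| = |LK|·sin K/sin M ≈ 7.4243.
Area = ½·|LK|·|KM|·sin K ≈ 17.117.
Semiperimeter s = (5.4855+7.4243+6.41)/2 = 9.6599.
Inradius = area/s = 17.117/9.6599 ≈ 1.7719.

r ≈ 1.77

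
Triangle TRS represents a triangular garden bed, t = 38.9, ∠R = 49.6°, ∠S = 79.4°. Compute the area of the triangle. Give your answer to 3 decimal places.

area ≈ 728.758

The third angle is ∠T = 180° − ∠R − ∠S = 51.00°.
Law of sines: r = t·sin R/sin T ≈ 38.119.
Law of sines: s = t·sin S/sin T ≈ 49.201.
Area = ½·t·r·sin S ≈ 728.76.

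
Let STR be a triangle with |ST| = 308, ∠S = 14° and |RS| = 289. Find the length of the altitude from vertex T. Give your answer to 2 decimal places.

74.51

By the law of cosines, |TR|² = |RS|² + |ST|² − 2·|RS|·|ST|·cos S = 5649.1, so |TR| ≈ 75.16.
Area = ½·|RS|·|ST|·sin S ≈ 10767.
The altitude from T has length 2·area/|RS| ≈ 74.512.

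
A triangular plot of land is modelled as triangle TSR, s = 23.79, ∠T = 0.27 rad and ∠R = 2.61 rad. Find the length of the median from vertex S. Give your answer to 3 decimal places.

35.308

The third angle is ∠S = π − ∠R − ∠T = 0.262 rad.
Law of sines: t = s·sin T/sin S ≈ 24.536.
Law of sines: r = s·sin R/sin S ≈ 46.63.
Median from S: ½√(2·r² + 2·t² − s²) ≈ 35.308.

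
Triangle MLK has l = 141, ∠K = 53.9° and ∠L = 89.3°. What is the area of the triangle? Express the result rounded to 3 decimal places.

4811.611

The third angle is ∠M = 180° − ∠L − ∠K = 36.80°.
Law of sines: m = l·sin M/sin L ≈ 84.469.
Law of sines: k = l·sin K/sin L ≈ 113.94.
Area = ½·l·m·sin K ≈ 4811.6.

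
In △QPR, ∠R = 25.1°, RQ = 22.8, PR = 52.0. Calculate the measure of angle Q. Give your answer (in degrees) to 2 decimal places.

By the law of cosines, QP² = PR² + RQ² − 2·PR·RQ·cos R = 1076.6, so QP ≈ 32.811.
Law of cosines again: cos Q = (RQ² + QP² − PR²)/(2·RQ·QP) ≈ -0.74029, so ∠Q ≈ 137.76°.

137.76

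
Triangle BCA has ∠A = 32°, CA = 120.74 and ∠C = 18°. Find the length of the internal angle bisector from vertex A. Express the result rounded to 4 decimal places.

The third angle is ∠B = 180° − ∠C − ∠A = 130.00°.
Law of sines: AB = CA·sin C/sin B ≈ 48.706.
Law of sines: BC = CA·sin A/sin B ≈ 83.523.
The bisector from A has length 2·CA·AB·cos(∠A/2)/(CA+AB) ≈ 66.722.

66.7224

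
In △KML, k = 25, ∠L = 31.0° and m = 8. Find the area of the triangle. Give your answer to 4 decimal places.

51.5038

Area = ½·k·m·sin L ≈ 51.504.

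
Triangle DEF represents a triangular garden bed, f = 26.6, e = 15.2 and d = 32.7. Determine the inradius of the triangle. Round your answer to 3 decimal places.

5.356

Semiperimeter s = (32.7 + 15.2 + 26.6)/2 = 37.25.
Heron's formula: area = √(37.25·4.55·22.05·10.65) ≈ 199.5.
Inradius = area/s = 199.5/37.25 ≈ 5.3558.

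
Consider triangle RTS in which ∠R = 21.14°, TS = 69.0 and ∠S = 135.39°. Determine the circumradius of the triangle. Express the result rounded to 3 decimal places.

The third angle is ∠T = 180° − ∠S − ∠R = 23.47°.
Law of sines: SR = TS·sin T/sin R ≈ 76.198.
Law of sines: RT = TS·sin S/sin R ≈ 134.36.
Circumradius = TS/(2 sin R) ≈ 95.661.

95.661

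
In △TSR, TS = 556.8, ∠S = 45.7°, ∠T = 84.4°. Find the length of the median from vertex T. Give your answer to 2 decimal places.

m_T ≈ 399.39

The third angle is ∠R = 180° − ∠T − ∠S = 49.90°.
Law of sines: SR = TS·sin T/sin R ≈ 724.44.
Law of sines: RT = TS·sin S/sin R ≈ 520.97.
Median from T: ½√(2·RT² + 2·TS² − SR²) ≈ 399.39.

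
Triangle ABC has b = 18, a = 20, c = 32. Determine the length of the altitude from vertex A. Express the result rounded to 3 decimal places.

16.363

Semiperimeter s = (20 + 18 + 32)/2 = 35.
Heron's formula: area = √(35·15·17·3) ≈ 163.63.
The altitude from A has length 2·area/a ≈ 16.363.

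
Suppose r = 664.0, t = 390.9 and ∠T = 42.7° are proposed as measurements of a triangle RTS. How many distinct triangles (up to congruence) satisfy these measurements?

r·sin T = 664.0·sin(42.7°) ≈ 450.3.
Since t = 390.9 < 450.3 = r sin T, no triangle exists.

0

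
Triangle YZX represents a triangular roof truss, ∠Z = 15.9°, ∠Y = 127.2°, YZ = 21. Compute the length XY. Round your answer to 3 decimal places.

9.582

The third angle is ∠X = 180° − ∠Y − ∠Z = 36.90°.
Law of sines: XY = YZ·sin Z/sin X ≈ 9.5819.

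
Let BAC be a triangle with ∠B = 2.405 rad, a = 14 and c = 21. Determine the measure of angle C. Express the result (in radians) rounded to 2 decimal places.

By the law of cosines, b² = a² + c² − 2·a·c·cos B = 1072.6, so b ≈ 32.75.
Law of cosines again: cos C = (b² + a² − c²)/(2·b·a) ≈ 0.90247, so ∠C ≈ 0.445 rad.

0.45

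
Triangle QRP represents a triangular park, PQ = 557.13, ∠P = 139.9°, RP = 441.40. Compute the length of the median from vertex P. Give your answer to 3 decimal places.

By the law of cosines, QR² = RP² + PQ² − 2·RP·PQ·cos P = 8.8144e+05, so QR ≈ 938.85.
Median from P: ½√(2·RP² + 2·PQ² − QR²) ≈ 179.59.

m_P ≈ 179.592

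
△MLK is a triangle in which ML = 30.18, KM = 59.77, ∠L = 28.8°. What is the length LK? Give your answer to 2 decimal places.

84.42

Law of sines: sin K = ML·sin L/KM ≈ 0.24325.
Since KM ≥ ML, only the acute value applies: ∠K ≈ 14.08°.
Then ∠M = 180° − ∠L − ∠K ≈ 137.12°.
Law of sines gives LK = KM·sin M/sin L ≈ 84.422.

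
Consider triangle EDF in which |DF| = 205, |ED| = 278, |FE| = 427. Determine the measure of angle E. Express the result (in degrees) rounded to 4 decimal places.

By the law of cosines, cos E = (|FE|² + |ED|² − |DF|²) / (2·|FE|·|ED|) ≈ 0.91650, so ∠E ≈ 23.58°.

∠E ≈ 23.5804°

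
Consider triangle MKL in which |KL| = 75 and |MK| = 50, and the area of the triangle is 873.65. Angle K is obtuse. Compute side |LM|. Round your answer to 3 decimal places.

From area = ½·|MK|·|KL|·sin K, we get sin K = 2·area/(|MK|·|KL|) ≈ 0.46595.
Taking the obtuse solution, ∠K ≈ 2.657 rad.
Law of cosines then gives |LM| ≈ 121.5.

121.495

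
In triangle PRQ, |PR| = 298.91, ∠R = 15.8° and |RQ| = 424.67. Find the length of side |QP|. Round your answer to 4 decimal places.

By the law of cosines, |QP|² = |PR|² + |RQ|² − 2·|PR|·|RQ|·cos R = 25408, so |QP| ≈ 159.4.

159.3974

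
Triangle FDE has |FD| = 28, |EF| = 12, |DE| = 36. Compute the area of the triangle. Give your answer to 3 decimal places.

area ≈ 140.570

Semiperimeter s = (36 + 12 + 28)/2 = 38.
Heron's formula: area = √(38·2·26·10) ≈ 140.57.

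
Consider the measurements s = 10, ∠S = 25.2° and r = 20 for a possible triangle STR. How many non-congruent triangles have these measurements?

2

r·sin S = 20·sin(25.2°) ≈ 8.516.
Since r sin S < s < r (8.516 < 10 < 20), two triangles exist.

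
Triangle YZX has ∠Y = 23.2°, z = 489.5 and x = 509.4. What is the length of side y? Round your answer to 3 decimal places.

201.800

By the law of cosines, y² = z² + x² − 2·z·x·cos Y = 40723, so y ≈ 201.8.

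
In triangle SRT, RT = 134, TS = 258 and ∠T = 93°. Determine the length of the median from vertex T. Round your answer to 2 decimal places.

By the law of cosines, SR² = RT² + TS² − 2·RT·TS·cos T = 88139, so SR ≈ 296.88.
Median from T: ½√(2·RT² + 2·TS² − SR²) ≈ 142.22.

142.22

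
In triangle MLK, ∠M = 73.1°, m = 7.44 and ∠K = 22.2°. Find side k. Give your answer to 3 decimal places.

2.938

The third angle is ∠L = 180° − ∠K − ∠M = 84.70°.
Law of sines: k = m·sin K/sin M ≈ 2.938.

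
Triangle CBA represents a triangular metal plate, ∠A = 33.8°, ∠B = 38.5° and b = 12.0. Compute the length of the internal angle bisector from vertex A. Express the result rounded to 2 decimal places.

t_A ≈ 13.89

The third angle is ∠C = 180° − ∠B − ∠A = 107.70°.
Law of sines: c = b·sin C/sin B ≈ 18.364.
Law of sines: a = b·sin A/sin B ≈ 10.724.
The bisector from A has length 2·c·b·cos(∠A/2)/(c+b) ≈ 13.888.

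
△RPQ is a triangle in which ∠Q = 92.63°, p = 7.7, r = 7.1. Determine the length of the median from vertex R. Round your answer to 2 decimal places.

m_R ≈ 8.63

By the law of cosines, q² = r² + p² − 2·r·p·cos Q = 114.72, so q ≈ 10.711.
Median from R: ½√(2·p² + 2·q² − r²) ≈ 8.6256.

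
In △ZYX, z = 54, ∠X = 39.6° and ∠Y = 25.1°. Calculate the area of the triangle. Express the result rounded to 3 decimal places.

area ≈ 436.062

The third angle is ∠Z = 180° − ∠Y − ∠X = 115.30°.
Law of sines: y = z·sin Y/sin Z ≈ 25.337.
Law of sines: x = z·sin X/sin Z ≈ 38.073.
Area = ½·z·y·sin X ≈ 436.06.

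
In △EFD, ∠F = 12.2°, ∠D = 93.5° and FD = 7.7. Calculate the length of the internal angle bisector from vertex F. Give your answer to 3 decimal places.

7.795

The third angle is ∠E = 180° − ∠F − ∠D = 74.30°.
Law of sines: DE = FD·sin F/sin E ≈ 1.6903.
Law of sines: EF = FD·sin D/sin E ≈ 7.9835.
The bisector from F has length 2·EF·FD·cos(∠F/2)/(EF+FD) ≈ 7.7948.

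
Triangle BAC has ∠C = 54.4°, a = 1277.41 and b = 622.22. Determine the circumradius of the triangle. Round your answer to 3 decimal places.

By the law of cosines, c² = b² + a² − 2·b·a·cos C = 1.0936e+06, so c ≈ 1045.7.
Area = ½·b·a·sin C ≈ 3.2314e+05.
Circumradius = c/(2 sin C) ≈ 643.05.

R ≈ 643.052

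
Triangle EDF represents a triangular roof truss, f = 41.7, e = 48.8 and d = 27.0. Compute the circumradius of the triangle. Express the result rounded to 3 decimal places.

By the law of cosines, cos E = (d² + f² − e²) / (2·d·f) ≈ 0.03839, so ∠E ≈ 87.80°.
Circumradius = e/(2 sin E) ≈ 24.418.

R ≈ 24.418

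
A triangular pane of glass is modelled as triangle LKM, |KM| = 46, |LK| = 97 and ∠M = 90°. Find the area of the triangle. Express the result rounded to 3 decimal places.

1964.178

Law of sines: sin L = |KM|·sin M/|LK| ≈ 0.47423.
Since |LK| ≥ |KM|, only the acute value applies: ∠L ≈ 28.31°.
Then ∠K = 180° − ∠M − ∠L ≈ 61.69°.
Law of sines gives |ML| = |LK|·sin K/sin M ≈ 85.399.
Area = ½·|LK|·|KM|·sin K ≈ 1964.2.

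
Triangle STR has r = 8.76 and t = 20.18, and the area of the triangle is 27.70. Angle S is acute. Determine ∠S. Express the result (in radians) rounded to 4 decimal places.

∠S ≈ 0.3188 rad

From area = ½·t·r·sin S, we get sin S = 2·area/(t·r) ≈ 0.31339.
Taking the acute solution, ∠S ≈ 0.319 rad.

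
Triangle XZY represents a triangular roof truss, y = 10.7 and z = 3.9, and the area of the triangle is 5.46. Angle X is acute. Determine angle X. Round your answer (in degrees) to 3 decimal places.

From area = ½·z·y·sin X, we get sin X = 2·area/(z·y) ≈ 0.26168.
Taking the acute solution, ∠X ≈ 15.17°.

15.170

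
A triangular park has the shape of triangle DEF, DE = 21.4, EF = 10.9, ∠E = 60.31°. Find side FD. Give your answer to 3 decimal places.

By the law of cosines, FD² = DE² + EF² − 2·DE·EF·cos E = 345.7, so FD ≈ 18.593.

18.593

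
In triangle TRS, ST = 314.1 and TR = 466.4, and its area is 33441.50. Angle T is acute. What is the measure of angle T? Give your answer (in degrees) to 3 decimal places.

27.165

From area = ½·ST·TR·sin T, we get sin T = 2·area/(ST·TR) ≈ 0.45655.
Taking the acute solution, ∠T ≈ 27.16°.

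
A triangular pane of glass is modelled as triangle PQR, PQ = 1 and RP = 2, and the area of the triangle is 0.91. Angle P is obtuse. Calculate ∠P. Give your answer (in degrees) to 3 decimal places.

From area = ½·RP·PQ·sin P, we get sin P = 2·area/(RP·PQ) ≈ 0.91000.
Taking the obtuse solution, ∠P ≈ 114.49°.

∠P ≈ 114.495°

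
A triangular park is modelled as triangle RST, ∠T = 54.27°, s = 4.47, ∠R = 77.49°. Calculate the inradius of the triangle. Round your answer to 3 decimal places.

1.398

The third angle is ∠S = 180° − ∠T − ∠R = 48.24°.
Law of sines: r = s·sin R/sin S ≈ 5.8502.
Law of sines: t = s·sin T/sin S ≈ 4.8645.
Area = ½·s·r·sin T ≈ 10.614.
Semiperimeter p = (5.8502+4.47+4.8645)/2 = 7.5923.
Inradius = area/p = 10.614/7.5923 ≈ 1.398.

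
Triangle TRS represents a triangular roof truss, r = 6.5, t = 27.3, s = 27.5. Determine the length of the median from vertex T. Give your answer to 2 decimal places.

Median from T: ½√(2·r² + 2·s² − t²) ≈ 14.592.

14.59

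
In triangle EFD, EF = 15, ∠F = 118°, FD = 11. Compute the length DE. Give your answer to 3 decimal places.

By the law of cosines, DE² = EF² + FD² − 2·EF·FD·cos F = 500.93, so DE ≈ 22.381.

22.381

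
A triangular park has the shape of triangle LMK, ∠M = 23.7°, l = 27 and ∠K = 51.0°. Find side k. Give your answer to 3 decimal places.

21.754

The third angle is ∠L = 180° − ∠M − ∠K = 105.30°.
Law of sines: k = l·sin K/sin L ≈ 21.754.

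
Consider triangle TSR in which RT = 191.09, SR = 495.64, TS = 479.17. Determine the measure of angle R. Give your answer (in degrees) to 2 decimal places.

By the law of cosines, cos R = (SR² + RT² − TS²) / (2·SR·RT) ≈ 0.27753, so ∠R ≈ 73.89°.

∠R ≈ 73.89°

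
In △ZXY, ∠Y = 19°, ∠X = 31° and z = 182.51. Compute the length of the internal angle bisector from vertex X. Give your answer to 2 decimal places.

The third angle is ∠Z = 180° − ∠X − ∠Y = 130.00°.
Law of sines: x = z·sin X/sin Z ≈ 122.71.
Law of sines: y = z·sin Y/sin Z ≈ 77.567.
The bisector from X has length 2·y·z·cos(∠X/2)/(y+z) ≈ 104.91.

t_X ≈ 104.91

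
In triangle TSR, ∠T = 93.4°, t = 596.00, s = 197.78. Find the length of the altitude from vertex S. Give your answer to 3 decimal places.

549.650

Law of sines: sin S = s·sin T/t ≈ 0.33126.
Since t ≥ s, only the acute value applies: ∠S ≈ 19.35°.
Then ∠R = 180° − ∠T − ∠S ≈ 67.25°.
Law of sines gives r = t·sin R/sin T ≈ 550.62.
Area = ½·t·s·sin R ≈ 54355.
The altitude from S has length 2·area/s ≈ 549.65.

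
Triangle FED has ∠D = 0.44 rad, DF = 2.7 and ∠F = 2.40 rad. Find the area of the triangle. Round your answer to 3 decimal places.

The third angle is ∠E = π − ∠D − ∠F = 0.302 rad.
Law of sines: ED = DF·sin F/sin E ≈ 6.1397.
Law of sines: FE = DF·sin D/sin E ≈ 3.8716.
Area = ½·DF·ED·sin D ≈ 3.5305.

area ≈ 3.530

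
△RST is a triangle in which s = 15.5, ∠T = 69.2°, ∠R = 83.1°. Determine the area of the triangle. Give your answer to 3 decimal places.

The third angle is ∠S = 180° − ∠T − ∠R = 27.70°.
Law of sines: r = s·sin R/sin S ≈ 33.103.
Law of sines: t = s·sin T/sin S ≈ 31.171.
Area = ½·s·r·sin T ≈ 239.83.

area ≈ 239.829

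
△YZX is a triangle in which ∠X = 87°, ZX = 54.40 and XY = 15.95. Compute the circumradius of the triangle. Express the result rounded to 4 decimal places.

R ≈ 27.9800

By the law of cosines, YZ² = ZX² + XY² − 2·ZX·XY·cos X = 3122.9, so YZ ≈ 55.883.
Area = ½·ZX·XY·sin X ≈ 433.25.
Circumradius = YZ/(2 sin X) ≈ 27.98.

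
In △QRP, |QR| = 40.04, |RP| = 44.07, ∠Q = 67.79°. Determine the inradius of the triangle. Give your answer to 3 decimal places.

Law of sines: sin P = |QR|·sin Q/|RP| ≈ 0.84114.
Since |RP| ≥ |QR|, only the acute value applies: ∠P ≈ 57.26°.
Then ∠R = 180° − ∠Q − ∠P ≈ 54.95°.
Law of sines gives |PQ| = |RP|·sin R/sin Q ≈ 38.969.
Area = ½·|RP|·|QR|·sin R ≈ 722.27.
Semiperimeter s = (44.07+38.969+40.04)/2 = 61.539.
Inradius = area/s = 722.27/61.539 ≈ 11.737.

r ≈ 11.737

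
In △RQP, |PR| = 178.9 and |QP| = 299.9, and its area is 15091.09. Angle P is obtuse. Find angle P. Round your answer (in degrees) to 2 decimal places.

145.77

From area = ½·|QP|·|PR|·sin P, we get sin P = 2·area/(|QP|·|PR|) ≈ 0.56255.
Taking the obtuse solution, ∠P ≈ 145.77°.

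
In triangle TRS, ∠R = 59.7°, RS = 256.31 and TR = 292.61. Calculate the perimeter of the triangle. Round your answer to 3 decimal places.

perimeter ≈ 823.943

By the law of cosines, ST² = TR² + RS² − 2·TR·RS·cos R = 75637, so ST ≈ 275.02.
Semiperimeter s = (256.31+275.02+292.61)/2 = 411.97.
Perimeter = 256.31 + 275.02 + 292.61 = 823.94.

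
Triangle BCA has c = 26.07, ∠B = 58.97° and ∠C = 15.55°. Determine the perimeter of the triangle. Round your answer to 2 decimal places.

The third angle is ∠A = 180° − ∠B − ∠C = 105.48°.
Law of sines: b = c·sin B/sin C ≈ 83.331.
Law of sines: a = c·sin A/sin C ≈ 93.72.
Semiperimeter s = (83.331+26.07+93.72)/2 = 101.56.
Perimeter = 83.331 + 26.07 + 93.72 = 203.12.

perimeter ≈ 203.12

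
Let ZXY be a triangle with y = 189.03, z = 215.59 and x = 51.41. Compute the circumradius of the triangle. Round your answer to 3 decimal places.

R ≈ 118.595

By the law of cosines, cos Z = (x² + y² − z²) / (2·x·y) ≈ -0.41694, so ∠Z ≈ 114.64°.
Circumradius = z/(2 sin Z) ≈ 118.6.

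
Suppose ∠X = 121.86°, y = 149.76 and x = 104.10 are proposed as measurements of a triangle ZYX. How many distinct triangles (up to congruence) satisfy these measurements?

y·sin X = 149.76·sin(121.86°) ≈ 127.2.
Since ∠X is not acute, a triangle exists only if x > y; here x ≤ y, so there is no triangle.

0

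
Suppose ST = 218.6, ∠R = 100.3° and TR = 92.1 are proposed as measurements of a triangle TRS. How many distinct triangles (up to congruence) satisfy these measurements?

1

TR·sin R = 92.1·sin(100.3°) ≈ 90.62.
Since ∠R is not acute, a triangle exists only if ST > TR; here ST > TR, so there is exactly one triangle.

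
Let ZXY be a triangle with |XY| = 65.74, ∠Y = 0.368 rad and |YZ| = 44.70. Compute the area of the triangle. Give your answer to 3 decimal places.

area ≈ 528.577

Area = ½·|XY|·|YZ|·sin Y ≈ 528.58.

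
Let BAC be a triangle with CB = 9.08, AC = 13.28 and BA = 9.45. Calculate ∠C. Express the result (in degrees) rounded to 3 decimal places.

45.344

By the law of cosines, cos C = (AC² + CB² − BA²) / (2·AC·CB) ≈ 0.70285, so ∠C ≈ 45.34°.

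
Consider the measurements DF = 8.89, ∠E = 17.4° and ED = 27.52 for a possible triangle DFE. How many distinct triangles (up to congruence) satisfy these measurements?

2

ED·sin E = 27.52·sin(17.4°) ≈ 8.23.
Since ED sin E < DF < ED (8.23 < 8.89 < 27.52), two triangles exist.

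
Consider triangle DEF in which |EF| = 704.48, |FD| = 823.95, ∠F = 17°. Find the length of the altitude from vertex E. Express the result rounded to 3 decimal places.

By the law of cosines, |DE|² = |EF|² + |FD|² − 2·|EF|·|FD|·cos F = 64999, so |DE| ≈ 254.95.
Area = ½·|EF|·|FD|·sin F ≈ 84854.
The altitude from E has length 2·area/|FD| ≈ 205.97.

h_E ≈ 205.970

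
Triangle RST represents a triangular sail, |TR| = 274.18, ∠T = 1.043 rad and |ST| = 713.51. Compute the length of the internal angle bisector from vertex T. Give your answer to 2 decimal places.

By the law of cosines, |RS|² = |ST|² + |TR|² − 2·|ST|·|TR|·cos T = 3.8722e+05, so |RS| ≈ 622.27.
The bisector from T has length 2·|ST|·|TR|·cos(∠T/2)/(|ST|+|TR|) ≈ 343.48.

t_T ≈ 343.48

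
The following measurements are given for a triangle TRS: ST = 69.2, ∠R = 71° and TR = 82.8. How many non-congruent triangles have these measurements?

0

TR·sin R = 82.8·sin(71°) ≈ 78.29.
Since ST = 69.2 < 78.29 = TR sin R, no triangle exists.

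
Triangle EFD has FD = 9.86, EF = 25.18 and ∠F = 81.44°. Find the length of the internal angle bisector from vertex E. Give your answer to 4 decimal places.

By the law of cosines, DE² = EF² + FD² − 2·EF·FD·cos F = 657.34, so DE ≈ 25.639.
Law of cosines again: cos E = (DE² + EF² − FD²)/(2·DE·EF) ≈ 0.92487, so ∠E ≈ 22.35°.
The bisector from E has length 2·DE·EF·cos(∠E/2)/(DE+EF) ≈ 24.925.

t_E ≈ 24.9255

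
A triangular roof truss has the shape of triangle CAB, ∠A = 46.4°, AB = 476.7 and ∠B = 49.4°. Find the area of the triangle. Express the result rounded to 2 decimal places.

area ≈ 62795.41

The third angle is ∠C = 180° − ∠A − ∠B = 84.20°.
Law of sines: BC = AB·sin A/sin C ≈ 346.99.
Law of sines: CA = AB·sin B/sin C ≈ 363.81.
Area = ½·AB·BC·sin B ≈ 62795.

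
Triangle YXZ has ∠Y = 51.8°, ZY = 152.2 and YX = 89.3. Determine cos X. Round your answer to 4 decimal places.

cos X ≈ -0.0403

By the law of cosines, XZ² = ZY² + YX² − 2·ZY·YX·cos Y = 14329, so XZ ≈ 119.7.
Law of cosines again: cos X = (YX² + XZ² − ZY²)/(2·YX·XZ) ≈ -0.04028, so ∠X ≈ 92.31°.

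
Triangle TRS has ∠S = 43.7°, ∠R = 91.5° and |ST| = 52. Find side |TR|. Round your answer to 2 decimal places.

35.94

The third angle is ∠T = 180° − ∠R − ∠S = 44.80°.
Law of sines: |TR| = |ST|·sin S/sin R ≈ 35.938.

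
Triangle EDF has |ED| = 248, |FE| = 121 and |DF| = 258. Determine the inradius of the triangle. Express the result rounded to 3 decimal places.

Semiperimeter s = (258 + 121 + 248)/2 = 313.5.
Heron's formula: area = √(313.5·55.5·192.5·65.5) ≈ 14812.
Inradius = area/s = 14812/313.5 ≈ 47.246.

47.246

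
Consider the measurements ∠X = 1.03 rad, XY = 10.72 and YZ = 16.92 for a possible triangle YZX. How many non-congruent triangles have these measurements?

XY·sin X = 10.72·sin(1.03 rad) ≈ 9.19.
Since YZ ≥ XY, exactly one triangle exists.

1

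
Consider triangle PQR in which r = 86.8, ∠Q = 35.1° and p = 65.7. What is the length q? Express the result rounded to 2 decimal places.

By the law of cosines, q² = r² + p² − 2·r·p·cos Q = 2519.3, so q ≈ 50.193.

50.19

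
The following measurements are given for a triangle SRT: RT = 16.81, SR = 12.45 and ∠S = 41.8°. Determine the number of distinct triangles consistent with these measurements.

1

SR·sin S = 12.45·sin(41.8°) ≈ 8.298.
Since RT ≥ SR, exactly one triangle exists.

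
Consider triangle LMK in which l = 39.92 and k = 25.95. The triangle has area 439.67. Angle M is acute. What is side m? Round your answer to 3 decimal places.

From area = ½·k·l·sin M, we get sin M = 2·area/(k·l) ≈ 0.84885.
Taking the acute solution, ∠M ≈ 58.09°.
Law of cosines then gives m ≈ 34.231.

34.231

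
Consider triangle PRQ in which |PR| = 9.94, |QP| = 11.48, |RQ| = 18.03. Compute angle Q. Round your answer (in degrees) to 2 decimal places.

By the law of cosines, cos Q = (|RQ|² + |QP|² − |PR|²) / (2·|RQ|·|QP|) ≈ 0.86496, so ∠Q ≈ 30.12°.

∠Q ≈ 30.12°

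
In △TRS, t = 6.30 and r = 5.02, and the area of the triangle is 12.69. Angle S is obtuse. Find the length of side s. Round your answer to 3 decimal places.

From area = ½·t·r·sin S, we get sin S = 2·area/(t·r) ≈ 0.80250.
Taking the obtuse solution, ∠S ≈ 126.63°.
Law of cosines then gives s ≈ 10.131.

10.131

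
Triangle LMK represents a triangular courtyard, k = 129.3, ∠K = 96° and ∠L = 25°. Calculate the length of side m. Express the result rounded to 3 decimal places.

111.442

The third angle is ∠M = 180° − ∠K − ∠L = 59.00°.
Law of sines: m = k·sin M/sin K ≈ 111.44.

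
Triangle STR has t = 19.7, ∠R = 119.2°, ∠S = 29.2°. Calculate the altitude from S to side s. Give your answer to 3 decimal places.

The third angle is ∠T = 180° − ∠R − ∠S = 31.60°.
Law of sines: s = t·sin S/sin T ≈ 18.342.
Law of sines: r = t·sin R/sin T ≈ 32.819.
Area = ½·t·s·sin R ≈ 157.71.
The altitude from S has length 2·area/s ≈ 17.197.

h_S ≈ 17.197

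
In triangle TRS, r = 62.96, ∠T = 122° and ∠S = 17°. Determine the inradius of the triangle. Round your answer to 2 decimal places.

8.69

The third angle is ∠R = 180° − ∠S − ∠T = 41.00°.
Law of sines: t = r·sin T/sin R ≈ 81.385.
Law of sines: s = r·sin S/sin R ≈ 28.058.
Area = ½·r·t·sin S ≈ 749.05.
Semiperimeter p = (81.385+62.96+28.058)/2 = 86.201.
Inradius = area/p = 749.05/86.201 ≈ 8.6896.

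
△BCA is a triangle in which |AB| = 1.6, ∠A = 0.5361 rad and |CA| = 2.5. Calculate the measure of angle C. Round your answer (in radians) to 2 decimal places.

0.63

By the law of cosines, |BC|² = |CA|² + |AB|² − 2·|CA|·|AB|·cos A = 1.9323, so |BC| ≈ 1.3901.
Law of cosines again: cos C = (|BC|² + |CA|² − |AB|²)/(2·|BC|·|CA|) ≈ 0.80892, so ∠C ≈ 0.6285 rad.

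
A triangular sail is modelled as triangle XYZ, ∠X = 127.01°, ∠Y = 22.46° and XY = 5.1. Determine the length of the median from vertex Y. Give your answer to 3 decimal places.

The third angle is ∠Z = 180° − ∠X − ∠Y = 30.53°.
Law of sines: YZ = XY·sin X/sin Z ≈ 8.0169.
Law of sines: ZX = XY·sin Y/sin Z ≈ 3.8355.
Median from Y: ½√(2·XY² + 2·YZ² − ZX²) ≈ 6.4391.

m_Y ≈ 6.439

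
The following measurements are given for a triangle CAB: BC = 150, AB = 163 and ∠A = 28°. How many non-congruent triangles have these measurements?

AB·sin A = 163·sin(28°) ≈ 76.52.
Since AB sin A < BC < AB (76.52 < 150 < 163), two triangles exist.

2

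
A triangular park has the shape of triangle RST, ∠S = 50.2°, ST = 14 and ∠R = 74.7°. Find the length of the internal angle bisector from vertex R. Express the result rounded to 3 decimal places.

The third angle is ∠T = 180° − ∠R − ∠S = 55.10°.
Law of sines: TR = ST·sin S/sin R ≈ 11.151.
Law of sines: RS = ST·sin T/sin R ≈ 11.904.
The bisector from R has length 2·TR·RS·cos(∠R/2)/(TR+RS) ≈ 9.154.

9.154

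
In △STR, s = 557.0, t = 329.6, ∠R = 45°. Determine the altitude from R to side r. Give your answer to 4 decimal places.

By the law of cosines, r² = s² + t² − 2·s·t·cos R = 1.5925e+05, so r ≈ 399.07.
Area = ½·s·t·sin R ≈ 64908.
The altitude from R has length 2·area/r ≈ 325.3.

h_R ≈ 325.2990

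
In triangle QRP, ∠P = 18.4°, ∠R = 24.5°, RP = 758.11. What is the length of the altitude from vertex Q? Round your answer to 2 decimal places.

The third angle is ∠Q = 180° − ∠R − ∠P = 137.10°.
Law of sines: PQ = RP·sin R/sin Q ≈ 461.84.
Law of sines: QR = RP·sin P/sin Q ≈ 351.53.
Area = ½·RP·PQ·sin P ≈ 55258.
The altitude from Q has length 2·area/RP ≈ 145.78.

h_Q ≈ 145.78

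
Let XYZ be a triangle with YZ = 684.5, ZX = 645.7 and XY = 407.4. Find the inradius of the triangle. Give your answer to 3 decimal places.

Semiperimeter s = (684.5 + 645.7 + 407.4)/2 = 868.8.
Heron's formula: area = √(868.8·184.3·223.1·461.4) ≈ 1.2838e+05.
Inradius = area/s = 1.2838e+05/868.8 ≈ 147.77.

r ≈ 147.772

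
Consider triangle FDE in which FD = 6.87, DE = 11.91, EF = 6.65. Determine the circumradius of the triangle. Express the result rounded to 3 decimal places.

7.141

By the law of cosines, cos F = (EF² + FD² − DE²) / (2·EF·FD) ≈ -0.55191, so ∠F ≈ 123.50°.
Circumradius = DE/(2 sin F) ≈ 7.1411.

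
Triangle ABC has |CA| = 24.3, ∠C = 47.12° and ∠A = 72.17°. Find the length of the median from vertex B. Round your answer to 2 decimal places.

The third angle is ∠B = 180° − ∠C − ∠A = 60.71°.
Law of sines: |BC| = |CA|·sin A/sin B ≈ 26.524.
Law of sines: |AB| = |CA|·sin C/sin B ≈ 20.417.
Median from B: ½√(2·|AB|² + 2·|BC|² − |CA|²) ≈ 20.311.

20.31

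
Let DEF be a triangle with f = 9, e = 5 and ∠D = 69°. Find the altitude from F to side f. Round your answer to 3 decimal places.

h_F ≈ 4.668

By the law of cosines, d² = e² + f² − 2·e·f·cos D = 73.747, so d ≈ 8.5876.
Area = ½·e·f·sin D ≈ 21.006.
The altitude from F has length 2·area/f ≈ 4.6679.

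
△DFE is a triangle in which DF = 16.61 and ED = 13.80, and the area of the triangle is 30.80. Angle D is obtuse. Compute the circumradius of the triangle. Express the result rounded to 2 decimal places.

R ≈ 56.06

From area = ½·ED·DF·sin D, we get sin D = 2·area/(ED·DF) ≈ 0.26874.
Taking the obtuse solution, ∠D ≈ 164.41°.
Law of cosines then gives FE ≈ 30.131.
Circumradius = FE/(2 sin D) ≈ 56.061.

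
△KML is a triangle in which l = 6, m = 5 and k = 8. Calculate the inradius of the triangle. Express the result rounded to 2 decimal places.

Semiperimeter s = (8 + 5 + 6)/2 = 9.5.
Heron's formula: area = √(9.5·1.5·4.5·3.5) ≈ 14.981.
Inradius = area/s = 14.981/9.5 ≈ 1.577.

1.58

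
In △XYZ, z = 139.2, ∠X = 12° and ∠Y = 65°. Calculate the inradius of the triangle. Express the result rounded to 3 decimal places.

The third angle is ∠Z = 180° − ∠X − ∠Y = 103.00°.
Law of sines: x = z·sin X/sin Z ≈ 29.703.
Law of sines: y = z·sin Y/sin Z ≈ 129.48.
Area = ½·z·x·sin Y ≈ 1873.6.
Semiperimeter s = (29.703+129.48+139.2)/2 = 149.19.
Inradius = area/s = 1873.6/149.19 ≈ 12.559.

r ≈ 12.559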